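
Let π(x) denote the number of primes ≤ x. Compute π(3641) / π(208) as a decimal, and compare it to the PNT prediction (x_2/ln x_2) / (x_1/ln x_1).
π(3641)/π(208) = 509/46 ≈ 11.0652;  PNT prediction ≈ 11.3942.

π(208) = 46 and π(3641) = 509, so π(3641)/π(208) ≈ 11.0652. The PNT-predicted ratio is (3641/ln(3641)) / (208/ln(208)) ≈ 11.3942. The two agree to within a few percent, as expected.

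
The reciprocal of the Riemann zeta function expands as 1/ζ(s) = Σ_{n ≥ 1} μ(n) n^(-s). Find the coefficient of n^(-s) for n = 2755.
μ(2755) = -1

Factor n = 2755 = 5 · 19 · 29. μ(n) = 0 if any exponent ≥ 2 (not squarefree); otherwise μ(n) = (−1)^{ω(n)} where ω(n) is the number of distinct prime factors. Applying: μ(2755) = -1.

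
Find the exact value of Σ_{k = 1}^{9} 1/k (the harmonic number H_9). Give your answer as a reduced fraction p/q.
H_9 = 7129/2520

Direct summation: H_9 = 1 + 1/2 + ... + 1/9. The least common denominator is lcm(1, ..., 9) = 2520; over this denominator the numerator is 2520 + 1260 + 840 + 630 + 504 + 420 + 360 + 315 + 280 = 7129, so H_9 = 7129/2520 (already in lowest terms) ≈ 2.82897. (The PNT-adjacent estimate ln(9) + γ ≈ 2.77444 matches within O(1/n).)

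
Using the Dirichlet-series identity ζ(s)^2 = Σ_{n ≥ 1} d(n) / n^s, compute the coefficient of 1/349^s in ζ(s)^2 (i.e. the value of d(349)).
d(349) = 2

ζ(s)^2 = (Σ 1/m^s)(Σ 1/k^s). The coefficient of 1/n^s in the product is the number of ordered pairs (m, k) with mk = n, which equals d(n). For n = 349, divisors are [1, 349], so d(349) = 2.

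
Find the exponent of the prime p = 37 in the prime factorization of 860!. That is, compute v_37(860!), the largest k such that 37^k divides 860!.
v_37(860!) = 23

Legendre's formula: v_p(n!) = Σ_{k ≥ 1} ⌊n / p^k⌋. For p = 37, n = 860, the terms are:
  ⌊860/37^1⌋ = ⌊860/37⌋ = 23
(the next term ⌊860/37^2⌋ = 0, terminating the sum). Summing: v_37(860!) = 23 = 23.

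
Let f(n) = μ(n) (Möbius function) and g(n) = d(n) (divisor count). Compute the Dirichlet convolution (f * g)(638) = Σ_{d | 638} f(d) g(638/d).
(μ * d)(638) = 1

Divisors of 638: [1, 2, 11, 22, 29, 58, 319, 638]. For each d | 638:
  d = 1: μ(1) · d(638/1) = 1 · 8 = 8
  d = 2: μ(2) · d(638/2) = -1 · 4 = -4
  d = 11: μ(11) · d(638/11) = -1 · 4 = -4
  d = 22: μ(22) · d(638/22) = 1 · 2 = 2
  d = 29: μ(29) · d(638/29) = -1 · 4 = -4
  d = 58: μ(58) · d(638/58) = 1 · 2 = 2
  d = 319: μ(319) · d(638/319) = 1 · 2 = 2
  d = 638: μ(638) · d(638/638) = -1 · 1 = -1
Summing: (μ * d)(638) = 8 + -4 + -4 + 2 + -4 + 2 + 2 + -1 = 1.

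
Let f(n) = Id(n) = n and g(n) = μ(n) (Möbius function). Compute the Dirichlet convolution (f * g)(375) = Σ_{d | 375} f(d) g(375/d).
(Id * μ)(375) = 200

Divisors of 375: [1, 3, 5, 15, 25, 75, 125, 375]. For each d | 375:
  d = 1: Id(1) · μ(375/1) = 1 · 0 = 0
  d = 3: Id(3) · μ(375/3) = 3 · 0 = 0
  d = 5: Id(5) · μ(375/5) = 5 · 0 = 0
  d = 15: Id(15) · μ(375/15) = 15 · 0 = 0
  d = 25: Id(25) · μ(375/25) = 25 · 1 = 25
  d = 75: Id(75) · μ(375/75) = 75 · -1 = -75
  d = 125: Id(125) · μ(375/125) = 125 · -1 = -125
  d = 375: Id(375) · μ(375/375) = 375 · 1 = 375
Summing: (Id * μ)(375) = 0 + 0 + 0 + 0 + 25 + -75 + -125 + 375 = 200.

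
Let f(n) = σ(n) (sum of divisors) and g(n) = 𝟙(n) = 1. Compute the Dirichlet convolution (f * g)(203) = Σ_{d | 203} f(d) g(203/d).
(σ * 𝟙)(203) = 279

Divisors of 203: [1, 7, 29, 203]. For each d | 203:
  d = 1: σ(1) · 𝟙(203/1) = 1 · 1 = 1
  d = 7: σ(7) · 𝟙(203/7) = 8 · 1 = 8
  d = 29: σ(29) · 𝟙(203/29) = 30 · 1 = 30
  d = 203: σ(203) · 𝟙(203/203) = 240 · 1 = 240
Summing: (σ * 𝟙)(203) = 1 + 8 + 30 + 240 = 279.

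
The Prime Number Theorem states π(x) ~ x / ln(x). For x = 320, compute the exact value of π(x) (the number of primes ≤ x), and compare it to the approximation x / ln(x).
π(320) = 66;  x/ln(x) ≈ 55.48;  relative error ≈ 15.95%.

Directly count primes up to 320: π(320) = 66. The PNT approximation gives 320/ln(320) ≈ 320/5.76832 ≈ 55.48. Relative error (π(x) − x/ln(x)) / π(x) ≈ 15.95%; the approximation is known to undercount slightly (Li(x) is a better estimate).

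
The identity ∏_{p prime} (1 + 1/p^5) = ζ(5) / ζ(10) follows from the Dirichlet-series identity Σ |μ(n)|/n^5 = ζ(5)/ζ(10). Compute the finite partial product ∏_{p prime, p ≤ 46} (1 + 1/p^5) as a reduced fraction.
∏ = 337266640043527822041984546776597328186597199973708681183232/325579173304271359254907763799806016454065290452479278531405

The primes p ≤ 46 are [2, 3, 5, 7, 11, 13, 17, 19, 23, 29, 31, 37, 41, 43]. For each, (1 + 1/p^5) = (p^5 + 1)/p^5. Multiplying these fractions over p ∈ [2, 3, 5, 7, 11, 13, 17, 19, 23, 29, 31, 37, 41, 43] gives 337266640043527822041984546776597328186597199973708681183232/325579173304271359254907763799806016454065290452479278531405. (In the limit P → ∞ this tends to ζ(5)/ζ(10).)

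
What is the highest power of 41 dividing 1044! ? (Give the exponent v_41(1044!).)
v_41(1044!) = 25

Legendre's formula: v_p(n!) = Σ_{k ≥ 1} ⌊n / p^k⌋. For p = 41, n = 1044, the terms are:
  ⌊1044/41^1⌋ = ⌊1044/41⌋ = 25
(the next term ⌊1044/41^2⌋ = 0, terminating the sum). Summing: v_41(1044!) = 25 = 25.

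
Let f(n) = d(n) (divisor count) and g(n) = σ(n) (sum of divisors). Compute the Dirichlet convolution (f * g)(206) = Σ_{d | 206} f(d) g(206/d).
(d * σ)(206) = 530

Divisors of 206: [1, 2, 103, 206]. For each d | 206:
  d = 1: d(1) · σ(206/1) = 1 · 312 = 312
  d = 2: d(2) · σ(206/2) = 2 · 104 = 208
  d = 103: d(103) · σ(206/103) = 2 · 3 = 6
  d = 206: d(206) · σ(206/206) = 4 · 1 = 4
Summing: (d * σ)(206) = 312 + 208 + 6 + 4 = 530.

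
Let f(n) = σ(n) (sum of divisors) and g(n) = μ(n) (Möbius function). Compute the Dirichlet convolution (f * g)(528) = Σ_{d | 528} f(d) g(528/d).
(σ * μ)(528) = 528

Divisors of 528: [1, 2, 3, 4, 6, 8, 11, 12, 16, 22, 24, 33, 44, 48, 66, 88, 132, 176, 264, 528]. For each d | 528:
  d = 1: σ(1) · μ(528/1) = 1 · 0 = 0
  d = 2: σ(2) · μ(528/2) = 3 · 0 = 0
  d = 3: σ(3) · μ(528/3) = 4 · 0 = 0
  d = 4: σ(4) · μ(528/4) = 7 · 0 = 0
  d = 6: σ(6) · μ(528/6) = 12 · 0 = 0
  d = 8: σ(8) · μ(528/8) = 15 · -1 = -15
  d = 11: σ(11) · μ(528/11) = 12 · 0 = 0
  d = 12: σ(12) · μ(528/12) = 28 · 0 = 0
  d = 16: σ(16) · μ(528/16) = 31 · 1 = 31
  d = 22: σ(22) · μ(528/22) = 36 · 0 = 0
  d = 24: σ(24) · μ(528/24) = 60 · 1 = 60
  d = 33: σ(33) · μ(528/33) = 48 · 0 = 0
  d = 44: σ(44) · μ(528/44) = 84 · 0 = 0
  d = 48: σ(48) · μ(528/48) = 124 · -1 = -124
  d = 66: σ(66) · μ(528/66) = 144 · 0 = 0
  d = 88: σ(88) · μ(528/88) = 180 · 1 = 180
  d = 132: σ(132) · μ(528/132) = 336 · 0 = 0
  d = 176: σ(176) · μ(528/176) = 372 · -1 = -372
  d = 264: σ(264) · μ(528/264) = 720 · -1 = -720
  d = 528: σ(528) · μ(528/528) = 1488 · 1 = 1488
Summing: (σ * μ)(528) = 0 + 0 + 0 + 0 + 0 + -15 + 0 + 0 + 31 + 0 + 60 + 0 + 0 + -124 + 0 + 180 + 0 + -372 + -720 + 1488 = 528.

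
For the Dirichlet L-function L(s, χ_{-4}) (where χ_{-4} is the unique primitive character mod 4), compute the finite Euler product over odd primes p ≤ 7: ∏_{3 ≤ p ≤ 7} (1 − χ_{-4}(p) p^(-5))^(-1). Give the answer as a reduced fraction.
∏ = 12762815625/12811998848

The odd primes p ≤ 7 are [3, 5, 7]. For each, χ(p) = 1 if p ≡ 1 mod 4, χ(p) = −1 if p ≡ 3 mod 4. Taking (1 − χ(p)/p^5)^(-1) = p^5/(p^5 − χ(p)): (1 − (-1)/3^5)^(-1) · (1 − (1)/5^5)^(-1) · (1 − (-1)/7^5)^(-1) = 12762815625/12811998848.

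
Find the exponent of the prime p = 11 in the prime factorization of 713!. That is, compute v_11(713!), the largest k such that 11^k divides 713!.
v_11(713!) = 69

Legendre's formula: v_p(n!) = Σ_{k ≥ 1} ⌊n / p^k⌋. For p = 11, n = 713, the terms are:
  ⌊713/11^1⌋ = ⌊713/11⌋ = 64
  ⌊713/11^2⌋ = ⌊713/121⌋ = 5
(the next term ⌊713/11^3⌋ = 0, terminating the sum). Summing: v_11(713!) = 64 + 5 = 69.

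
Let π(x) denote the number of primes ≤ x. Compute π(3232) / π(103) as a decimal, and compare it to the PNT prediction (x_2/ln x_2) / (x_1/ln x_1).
π(3232)/π(103) = 457/27 ≈ 16.9259;  PNT prediction ≈ 17.9970.

π(103) = 27 and π(3232) = 457, so π(3232)/π(103) ≈ 16.9259. The PNT-predicted ratio is (3232/ln(3232)) / (103/ln(103)) ≈ 17.9970. The two agree to within a few percent, as expected.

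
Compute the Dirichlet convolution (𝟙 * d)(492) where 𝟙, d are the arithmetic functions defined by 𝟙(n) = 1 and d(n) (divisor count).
(𝟙 * d)(492) = 54

Divisors of 492: [1, 2, 3, 4, 6, 12, 41, 82, 123, 164, 246, 492]. For each d | 492:
  d = 1: 𝟙(1) · d(492/1) = 1 · 12 = 12
  d = 2: 𝟙(2) · d(492/2) = 1 · 8 = 8
  d = 3: 𝟙(3) · d(492/3) = 1 · 6 = 6
  d = 4: 𝟙(4) · d(492/4) = 1 · 4 = 4
  d = 6: 𝟙(6) · d(492/6) = 1 · 4 = 4
  d = 12: 𝟙(12) · d(492/12) = 1 · 2 = 2
  d = 41: 𝟙(41) · d(492/41) = 1 · 6 = 6
  d = 82: 𝟙(82) · d(492/82) = 1 · 4 = 4
  d = 123: 𝟙(123) · d(492/123) = 1 · 3 = 3
  d = 164: 𝟙(164) · d(492/164) = 1 · 2 = 2
  d = 246: 𝟙(246) · d(492/246) = 1 · 2 = 2
  d = 492: 𝟙(492) · d(492/492) = 1 · 1 = 1
Summing: (𝟙 * d)(492) = 12 + 8 + 6 + 4 + 4 + 2 + 6 + 4 + 3 + 2 + 2 + 1 = 54.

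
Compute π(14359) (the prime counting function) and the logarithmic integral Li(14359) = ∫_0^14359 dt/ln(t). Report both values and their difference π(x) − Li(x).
π(14359) = 1683;  Li(14359) ≈ 1709.81;  π(x) − Li(x) ≈ -26.81.

Direct count of primes ≤ 14359 gives π(14359) = 1683. Numerical evaluation of the logarithmic integral gives Li(14359) ≈ 1709.81. The difference π(x) − Li(x) ≈ -26.81 is typically negative for small/moderate x (Li(x) overestimates), though Littlewood's theorem shows this sign changes infinitely often.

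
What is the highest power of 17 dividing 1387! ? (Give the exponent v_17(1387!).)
v_17(1387!) = 85

Legendre's formula: v_p(n!) = Σ_{k ≥ 1} ⌊n / p^k⌋. For p = 17, n = 1387, the terms are:
  ⌊1387/17^1⌋ = ⌊1387/17⌋ = 81
  ⌊1387/17^2⌋ = ⌊1387/289⌋ = 4
(the next term ⌊1387/17^3⌋ = 0, terminating the sum). Summing: v_17(1387!) = 81 + 4 = 85.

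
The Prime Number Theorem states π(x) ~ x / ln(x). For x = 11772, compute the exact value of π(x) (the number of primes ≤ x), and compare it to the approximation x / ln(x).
π(11772) = 1409;  x/ln(x) ≈ 1255.88;  relative error ≈ 10.87%.

Directly count primes up to 11772: π(11772) = 1409. The PNT approximation gives 11772/ln(11772) ≈ 11772/9.37348 ≈ 1255.88. Relative error (π(x) − x/ln(x)) / π(x) ≈ 10.87%; the approximation is known to undercount slightly (Li(x) is a better estimate).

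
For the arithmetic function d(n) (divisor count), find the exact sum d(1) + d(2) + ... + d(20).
Σ_{n ≤ 20} d(n) = 66

Compute d(n) for each 1 ≤ n ≤ 20: d(1) = 1, d(2) = 2, d(3) = 2, d(4) = 3, d(5) = 2, d(6) = 4, d(7) = 2, d(8) = 4, d(9) = 3, d(10) = 4, d(11) = 2, d(12) = 6, d(13) = 2, d(14) = 4, d(15) = 4, d(16) = 5, d(17) = 2, d(18) = 6, d(19) = 2, d(20) = 6. Summing all 20 values: 66. (Dirichlet's divisor formula: Σ_{n ≤ x} d(n) = x ln(x) + (2γ − 1) x + O(√x). For x = 20, the asymptotic estimate is ≈ 63.00.)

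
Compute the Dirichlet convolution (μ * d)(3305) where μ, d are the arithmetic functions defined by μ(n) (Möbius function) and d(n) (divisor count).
(μ * d)(3305) = 1

Divisors of 3305: [1, 5, 661, 3305]. For each d | 3305:
  d = 1: μ(1) · d(3305/1) = 1 · 4 = 4
  d = 5: μ(5) · d(3305/5) = -1 · 2 = -2
  d = 661: μ(661) · d(3305/661) = -1 · 2 = -2
  d = 3305: μ(3305) · d(3305/3305) = 1 · 1 = 1
Summing: (μ * d)(3305) = 4 + -2 + -2 + 1 = 1.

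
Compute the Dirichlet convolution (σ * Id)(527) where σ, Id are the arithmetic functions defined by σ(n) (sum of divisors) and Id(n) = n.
(σ * Id)(527) = 2205

Divisors of 527: [1, 17, 31, 527]. For each d | 527:
  d = 1: σ(1) · Id(527/1) = 1 · 527 = 527
  d = 17: σ(17) · Id(527/17) = 18 · 31 = 558
  d = 31: σ(31) · Id(527/31) = 32 · 17 = 544
  d = 527: σ(527) · Id(527/527) = 576 · 1 = 576
Summing: (σ * Id)(527) = 527 + 558 + 544 + 576 = 2205.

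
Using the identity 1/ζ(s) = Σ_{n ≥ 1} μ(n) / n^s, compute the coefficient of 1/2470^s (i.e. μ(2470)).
μ(2470) = 1

Factor n = 2470 = 2 · 5 · 13 · 19. μ(n) = 0 if any exponent ≥ 2 (not squarefree); otherwise μ(n) = (−1)^{ω(n)} where ω(n) is the number of distinct prime factors. Applying: μ(2470) = 1.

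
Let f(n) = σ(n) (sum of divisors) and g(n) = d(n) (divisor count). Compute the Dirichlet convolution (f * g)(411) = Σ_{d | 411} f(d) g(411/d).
(σ * d)(411) = 840

Divisors of 411: [1, 3, 137, 411]. For each d | 411:
  d = 1: σ(1) · d(411/1) = 1 · 4 = 4
  d = 3: σ(3) · d(411/3) = 4 · 2 = 8
  d = 137: σ(137) · d(411/137) = 138 · 2 = 276
  d = 411: σ(411) · d(411/411) = 552 · 1 = 552
Summing: (σ * d)(411) = 4 + 8 + 276 + 552 = 840.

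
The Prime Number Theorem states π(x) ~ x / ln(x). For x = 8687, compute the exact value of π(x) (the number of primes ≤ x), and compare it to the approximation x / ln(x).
π(8687) = 1081;  x/ln(x) ≈ 957.82;  relative error ≈ 11.40%.

Directly count primes up to 8687: π(8687) = 1081. The PNT approximation gives 8687/ln(8687) ≈ 8687/9.06958 ≈ 957.82. Relative error (π(x) − x/ln(x)) / π(x) ≈ 11.40%; the approximation is known to undercount slightly (Li(x) is a better estimate).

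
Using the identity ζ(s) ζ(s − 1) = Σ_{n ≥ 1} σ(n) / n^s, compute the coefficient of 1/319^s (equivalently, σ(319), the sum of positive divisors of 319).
σ(319) = 360

In the product (Σ m^0/m^s)(Σ k / k^s) = Σ (Σ_{d | n} d) / n^s, the coefficient of 1/n^s is σ(n) = Σ_{d | n} d. For n = 319, divisors are [1, 11, 29, 319]; summing: σ(319) = 360.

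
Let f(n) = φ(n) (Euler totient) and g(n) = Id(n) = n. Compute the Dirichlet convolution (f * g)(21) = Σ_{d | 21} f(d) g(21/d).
(φ * Id)(21) = 65

Divisors of 21: [1, 3, 7, 21]. For each d | 21:
  d = 1: φ(1) · Id(21/1) = 1 · 21 = 21
  d = 3: φ(3) · Id(21/3) = 2 · 7 = 14
  d = 7: φ(7) · Id(21/7) = 6 · 3 = 18
  d = 21: φ(21) · Id(21/21) = 12 · 1 = 12
Summing: (φ * Id)(21) = 21 + 14 + 18 + 12 = 65.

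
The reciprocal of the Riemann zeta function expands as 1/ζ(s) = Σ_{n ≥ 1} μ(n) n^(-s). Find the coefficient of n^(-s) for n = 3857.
μ(3857) = -1

Factor n = 3857 = 7 · 19 · 29. μ(n) = 0 if any exponent ≥ 2 (not squarefree); otherwise μ(n) = (−1)^{ω(n)} where ω(n) is the number of distinct prime factors. Applying: μ(3857) = -1.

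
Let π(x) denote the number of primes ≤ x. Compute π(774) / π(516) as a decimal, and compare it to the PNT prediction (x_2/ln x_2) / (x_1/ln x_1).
π(774)/π(516) = 137/97 ≈ 1.4124;  PNT prediction ≈ 1.4086.

π(516) = 97 and π(774) = 137, so π(774)/π(516) ≈ 1.4124. The PNT-predicted ratio is (774/ln(774)) / (516/ln(516)) ≈ 1.4086. The two agree to within a few percent, as expected.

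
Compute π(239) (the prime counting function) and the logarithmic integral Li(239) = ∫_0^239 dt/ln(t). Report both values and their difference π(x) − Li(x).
π(239) = 52;  Li(239) ≈ 57.43;  π(x) − Li(x) ≈ -5.43.

Direct count of primes ≤ 239 gives π(239) = 52. Numerical evaluation of the logarithmic integral gives Li(239) ≈ 57.43. The difference π(x) − Li(x) ≈ -5.43 is typically negative for small/moderate x (Li(x) overestimates), though Littlewood's theorem shows this sign changes infinitely often.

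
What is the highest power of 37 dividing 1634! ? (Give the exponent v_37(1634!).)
v_37(1634!) = 45

Legendre's formula: v_p(n!) = Σ_{k ≥ 1} ⌊n / p^k⌋. For p = 37, n = 1634, the terms are:
  ⌊1634/37^1⌋ = ⌊1634/37⌋ = 44
  ⌊1634/37^2⌋ = ⌊1634/1369⌋ = 1
(the next term ⌊1634/37^3⌋ = 0, terminating the sum). Summing: v_37(1634!) = 44 + 1 = 45.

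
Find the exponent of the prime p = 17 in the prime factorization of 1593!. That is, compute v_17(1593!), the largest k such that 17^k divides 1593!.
v_17(1593!) = 98

Legendre's formula: v_p(n!) = Σ_{k ≥ 1} ⌊n / p^k⌋. For p = 17, n = 1593, the terms are:
  ⌊1593/17^1⌋ = ⌊1593/17⌋ = 93
  ⌊1593/17^2⌋ = ⌊1593/289⌋ = 5
(the next term ⌊1593/17^3⌋ = 0, terminating the sum). Summing: v_17(1593!) = 93 + 5 = 98.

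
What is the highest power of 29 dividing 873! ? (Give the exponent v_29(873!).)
v_29(873!) = 31

Legendre's formula: v_p(n!) = Σ_{k ≥ 1} ⌊n / p^k⌋. For p = 29, n = 873, the terms are:
  ⌊873/29^1⌋ = ⌊873/29⌋ = 30
  ⌊873/29^2⌋ = ⌊873/841⌋ = 1
(the next term ⌊873/29^3⌋ = 0, terminating the sum). Summing: v_29(873!) = 30 + 1 = 31.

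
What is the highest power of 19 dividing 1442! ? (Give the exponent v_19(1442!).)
v_19(1442!) = 78

Legendre's formula: v_p(n!) = Σ_{k ≥ 1} ⌊n / p^k⌋. For p = 19, n = 1442, the terms are:
  ⌊1442/19^1⌋ = ⌊1442/19⌋ = 75
  ⌊1442/19^2⌋ = ⌊1442/361⌋ = 3
(the next term ⌊1442/19^3⌋ = 0, terminating the sum). Summing: v_19(1442!) = 75 + 3 = 78.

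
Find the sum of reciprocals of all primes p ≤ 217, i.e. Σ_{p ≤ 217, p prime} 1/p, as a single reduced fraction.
Σ 1/p = 3215488142498485484492183158345029261034221047849345857469577412562094716564064084247/1645783550795210387735581011435590727981167322669649249414629852197255934130751870910

π(217) = 47, so the primes ≤ 217 are [2, 3, 5, 7, 11, 13, 17, 19, 23, 29, 31, 37, 41, 43, 47, 53, 59, 61, 67, 71, 73, 79, 83, 89, 97, 101, 103, 107, 109, 113, 127, 131, 137, 139, 149, 151, 157, 163, 167, 173, 179, 181, 191, 193, 197, 199, 211]. Summing 1/p over these primes: 3215488142498485484492183158345029261034221047849345857469577412562094716564064084247/1645783550795210387735581011435590727981167322669649249414629852197255934130751870910 ≈ 1.9538. Mertens estimate ln ln(217) + 0.2615 ≈ 1.9442.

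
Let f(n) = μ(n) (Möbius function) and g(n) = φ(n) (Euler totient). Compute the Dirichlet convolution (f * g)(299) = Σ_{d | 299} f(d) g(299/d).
(μ * φ)(299) = 231

Divisors of 299: [1, 13, 23, 299]. For each d | 299:
  d = 1: μ(1) · φ(299/1) = 1 · 264 = 264
  d = 13: μ(13) · φ(299/13) = -1 · 22 = -22
  d = 23: μ(23) · φ(299/23) = -1 · 12 = -12
  d = 299: μ(299) · φ(299/299) = 1 · 1 = 1
Summing: (μ * φ)(299) = 264 + -22 + -12 + 1 = 231.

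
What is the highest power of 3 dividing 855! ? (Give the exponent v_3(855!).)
v_3(855!) = 425

Legendre's formula: v_p(n!) = Σ_{k ≥ 1} ⌊n / p^k⌋. For p = 3, n = 855, the terms are:
  ⌊855/3^1⌋ = ⌊855/3⌋ = 285
  ⌊855/3^2⌋ = ⌊855/9⌋ = 95
  ⌊855/3^3⌋ = ⌊855/27⌋ = 31
  ⌊855/3^4⌋ = ⌊855/81⌋ = 10
  ⌊855/3^5⌋ = ⌊855/243⌋ = 3
  ⌊855/3^6⌋ = ⌊855/729⌋ = 1
(the next term ⌊855/3^7⌋ = 0, terminating the sum). Summing: v_3(855!) = 285 + 95 + 31 + 10 + 3 + 1 = 425.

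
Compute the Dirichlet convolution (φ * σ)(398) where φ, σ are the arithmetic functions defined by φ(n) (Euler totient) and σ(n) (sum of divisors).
(φ * σ)(398) = 1592

Divisors of 398: [1, 2, 199, 398]. For each d | 398:
  d = 1: φ(1) · σ(398/1) = 1 · 600 = 600
  d = 2: φ(2) · σ(398/2) = 1 · 200 = 200
  d = 199: φ(199) · σ(398/199) = 198 · 3 = 594
  d = 398: φ(398) · σ(398/398) = 198 · 1 = 198
Summing: (φ * σ)(398) = 600 + 200 + 594 + 198 = 1592.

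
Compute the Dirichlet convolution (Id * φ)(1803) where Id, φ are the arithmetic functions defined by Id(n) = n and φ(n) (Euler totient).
(Id * φ)(1803) = 6005

Divisors of 1803: [1, 3, 601, 1803]. For each d | 1803:
  d = 1: Id(1) · φ(1803/1) = 1 · 1200 = 1200
  d = 3: Id(3) · φ(1803/3) = 3 · 600 = 1800
  d = 601: Id(601) · φ(1803/601) = 601 · 2 = 1202
  d = 1803: Id(1803) · φ(1803/1803) = 1803 · 1 = 1803
Summing: (Id * φ)(1803) = 1200 + 1800 + 1202 + 1803 = 6005.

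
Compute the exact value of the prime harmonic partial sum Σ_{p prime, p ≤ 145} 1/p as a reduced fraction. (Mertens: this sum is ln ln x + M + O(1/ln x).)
Σ 1/p = 18825509850919239131453102166593625244431364344421618363/10014646650599190067509233131649940057366334653200433090

π(145) = 34, so the primes ≤ 145 are [2, 3, 5, 7, 11, 13, 17, 19, 23, 29, 31, 37, 41, 43, 47, 53, 59, 61, 67, 71, 73, 79, 83, 89, 97, 101, 103, 107, 109, 113, 127, 131, 137, 139]. Summing 1/p over these primes: 18825509850919239131453102166593625244431364344421618363/10014646650599190067509233131649940057366334653200433090 ≈ 1.8798. Mertens estimate ln ln(145) + 0.2615 ≈ 1.8663.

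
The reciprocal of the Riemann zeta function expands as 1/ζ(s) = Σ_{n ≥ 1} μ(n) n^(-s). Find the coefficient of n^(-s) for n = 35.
μ(35) = 1

Factor n = 35 = 5 · 7. μ(n) = 0 if any exponent ≥ 2 (not squarefree); otherwise μ(n) = (−1)^{ω(n)} where ω(n) is the number of distinct prime factors. Applying: μ(35) = 1.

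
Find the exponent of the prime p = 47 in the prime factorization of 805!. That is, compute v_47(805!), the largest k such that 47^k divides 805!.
v_47(805!) = 17

Legendre's formula: v_p(n!) = Σ_{k ≥ 1} ⌊n / p^k⌋. For p = 47, n = 805, the terms are:
  ⌊805/47^1⌋ = ⌊805/47⌋ = 17
(the next term ⌊805/47^2⌋ = 0, terminating the sum). Summing: v_47(805!) = 17 = 17.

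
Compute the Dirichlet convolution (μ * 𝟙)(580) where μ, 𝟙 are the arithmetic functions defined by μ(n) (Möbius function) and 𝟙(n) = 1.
(μ * 𝟙)(580) = 0

Divisors of 580: [1, 2, 4, 5, 10, 20, 29, 58, 116, 145, 290, 580]. For each d | 580:
  d = 1: μ(1) · 𝟙(580/1) = 1 · 1 = 1
  d = 2: μ(2) · 𝟙(580/2) = -1 · 1 = -1
  d = 4: μ(4) · 𝟙(580/4) = 0 · 1 = 0
  d = 5: μ(5) · 𝟙(580/5) = -1 · 1 = -1
  d = 10: μ(10) · 𝟙(580/10) = 1 · 1 = 1
  d = 20: μ(20) · 𝟙(580/20) = 0 · 1 = 0
  d = 29: μ(29) · 𝟙(580/29) = -1 · 1 = -1
  d = 58: μ(58) · 𝟙(580/58) = 1 · 1 = 1
  d = 116: μ(116) · 𝟙(580/116) = 0 · 1 = 0
  d = 145: μ(145) · 𝟙(580/145) = 1 · 1 = 1
  d = 290: μ(290) · 𝟙(580/290) = -1 · 1 = -1
  d = 580: μ(580) · 𝟙(580/580) = 0 · 1 = 0
Summing: (μ * 𝟙)(580) = 1 + -1 + 0 + -1 + 1 + 0 + -1 + 1 + 0 + 1 + -1 + 0 = 0.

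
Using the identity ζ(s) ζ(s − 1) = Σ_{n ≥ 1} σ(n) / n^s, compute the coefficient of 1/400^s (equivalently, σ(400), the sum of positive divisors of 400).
σ(400) = 961

In the product (Σ m^0/m^s)(Σ k / k^s) = Σ (Σ_{d | n} d) / n^s, the coefficient of 1/n^s is σ(n) = Σ_{d | n} d. For n = 400, divisors are [1, 2, 4, 5, 8, 10, 16, 20, 25, 40, 50, 80, 100, 200, 400]; summing: σ(400) = 961.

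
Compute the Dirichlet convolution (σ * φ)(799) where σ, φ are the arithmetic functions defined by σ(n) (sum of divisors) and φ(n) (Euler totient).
(σ * φ)(799) = 3196

Divisors of 799: [1, 17, 47, 799]. For each d | 799:
  d = 1: σ(1) · φ(799/1) = 1 · 736 = 736
  d = 17: σ(17) · φ(799/17) = 18 · 46 = 828
  d = 47: σ(47) · φ(799/47) = 48 · 16 = 768
  d = 799: σ(799) · φ(799/799) = 864 · 1 = 864
Summing: (σ * φ)(799) = 736 + 828 + 768 + 864 = 3196.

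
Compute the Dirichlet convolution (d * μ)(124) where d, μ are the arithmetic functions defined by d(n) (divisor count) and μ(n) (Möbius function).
(d * μ)(124) = 1

Divisors of 124: [1, 2, 4, 31, 62, 124]. For each d | 124:
  d = 1: d(1) · μ(124/1) = 1 · 0 = 0
  d = 2: d(2) · μ(124/2) = 2 · 1 = 2
  d = 4: d(4) · μ(124/4) = 3 · -1 = -3
  d = 31: d(31) · μ(124/31) = 2 · 0 = 0
  d = 62: d(62) · μ(124/62) = 4 · -1 = -4
  d = 124: d(124) · μ(124/124) = 6 · 1 = 6
Summing: (d * μ)(124) = 0 + 2 + -3 + 0 + -4 + 6 = 1.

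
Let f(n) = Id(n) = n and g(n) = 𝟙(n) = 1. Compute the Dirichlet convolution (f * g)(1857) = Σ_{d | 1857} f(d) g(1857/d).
(Id * 𝟙)(1857) = 2480

Divisors of 1857: [1, 3, 619, 1857]. For each d | 1857:
  d = 1: Id(1) · 𝟙(1857/1) = 1 · 1 = 1
  d = 3: Id(3) · 𝟙(1857/3) = 3 · 1 = 3
  d = 619: Id(619) · 𝟙(1857/619) = 619 · 1 = 619
  d = 1857: Id(1857) · 𝟙(1857/1857) = 1857 · 1 = 1857
Summing: (Id * 𝟙)(1857) = 1 + 3 + 619 + 1857 = 2480.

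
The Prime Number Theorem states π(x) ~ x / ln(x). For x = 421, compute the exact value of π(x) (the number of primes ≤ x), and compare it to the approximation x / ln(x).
π(421) = 82;  x/ln(x) ≈ 69.67;  relative error ≈ 15.03%.

Directly count primes up to 421: π(421) = 82. The PNT approximation gives 421/ln(421) ≈ 421/6.04263 ≈ 69.67. Relative error (π(x) − x/ln(x)) / π(x) ≈ 15.03%; the approximation is known to undercount slightly (Li(x) is a better estimate).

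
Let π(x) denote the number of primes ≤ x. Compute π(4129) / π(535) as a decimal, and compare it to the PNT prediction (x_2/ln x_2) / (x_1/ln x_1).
π(4129)/π(535) = 568/99 ≈ 5.7374;  PNT prediction ≈ 5.8235.

π(535) = 99 and π(4129) = 568, so π(4129)/π(535) ≈ 5.7374. The PNT-predicted ratio is (4129/ln(4129)) / (535/ln(535)) ≈ 5.8235. The two agree to within a few percent, as expected.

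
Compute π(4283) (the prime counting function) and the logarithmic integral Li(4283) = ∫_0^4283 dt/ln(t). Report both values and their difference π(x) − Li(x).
π(4283) = 588;  Li(4283) ≈ 599.34;  π(x) − Li(x) ≈ -11.34.

Direct count of primes ≤ 4283 gives π(4283) = 588. Numerical evaluation of the logarithmic integral gives Li(4283) ≈ 599.34. The difference π(x) − Li(x) ≈ -11.34 is typically negative for small/moderate x (Li(x) overestimates), though Littlewood's theorem shows this sign changes infinitely often.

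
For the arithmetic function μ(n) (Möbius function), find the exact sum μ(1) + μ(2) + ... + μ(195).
Σ_{n ≤ 195} μ(n) = -6

Compute μ(n) for each 1 ≤ n ≤ 195: μ(1) = 1, μ(2) = -1, μ(3) = -1, μ(4) = 0, μ(5) = -1, μ(6) = 1, μ(7) = -1, μ(8) = 0, μ(9) = 0, μ(10) = 1, μ(11) = -1, μ(12) = 0, μ(13) = -1, μ(14) = 1, μ(15) = 1, μ(16) = 0, μ(17) = -1, μ(18) = 0, μ(19) = -1, μ(20) = 0, μ(21) = 1, μ(22) = 1, μ(23) = -1, μ(24) = 0, μ(25) = 0, μ(26) = 1, μ(27) = 0, μ(28) = 0, μ(29) = -1, μ(30) = -1, μ(31) = -1, μ(32) = 0, μ(33) = 1, μ(34) = 1, μ(35) = 1, μ(36) = 0, μ(37) = -1, μ(38) = 1, μ(39) = 1, μ(40) = 0, μ(41) = -1, μ(42) = -1, μ(43) = -1, μ(44) = 0, μ(45) = 0, μ(46) = 1, μ(47) = -1, μ(48) = 0, μ(49) = 0, μ(50) = 0, μ(51) = 1, μ(52) = 0, μ(53) = -1, μ(54) = 0, μ(55) = 1, μ(56) = 0, μ(57) = 1, μ(58) = 1, μ(59) = -1, μ(60) = 0, μ(61) = -1, μ(62) = 1, μ(63) = 0, μ(64) = 0, μ(65) = 1, μ(66) = -1, μ(67) = -1, μ(68) = 0, μ(69) = 1, μ(70) = -1, μ(71) = -1, μ(72) = 0, μ(73) = -1, μ(74) = 1, μ(75) = 0, μ(76) = 0, μ(77) = 1, μ(78) = -1, μ(79) = -1, μ(80) = 0, μ(81) = 0, μ(82) = 1, μ(83) = -1, μ(84) = 0, μ(85) = 1, μ(86) = 1, μ(87) = 1, μ(88) = 0, μ(89) = -1, μ(90) = 0, μ(91) = 1, μ(92) = 0, μ(93) = 1, μ(94) = 1, μ(95) = 1, μ(96) = 0, μ(97) = -1, μ(98) = 0, μ(99) = 0, μ(100) = 0, μ(101) = -1, μ(102) = -1, μ(103) = -1, μ(104) = 0, μ(105) = -1, μ(106) = 1, μ(107) = -1, μ(108) = 0, μ(109) = -1, μ(110) = -1, μ(111) = 1, μ(112) = 0, μ(113) = -1, μ(114) = -1, μ(115) = 1, μ(116) = 0, μ(117) = 0, μ(118) = 1, μ(119) = 1, μ(120) = 0, μ(121) = 0, μ(122) = 1, μ(123) = 1, μ(124) = 0, μ(125) = 0, μ(126) = 0, μ(127) = -1, μ(128) = 0, μ(129) = 1, μ(130) = -1, μ(131) = -1, μ(132) = 0, μ(133) = 1, μ(134) = 1, μ(135) = 0, μ(136) = 0, μ(137) = -1, μ(138) = -1, μ(139) = -1, μ(140) = 0, μ(141) = 1, μ(142) = 1, μ(143) = 1, μ(144) = 0, μ(145) = 1, μ(146) = 1, μ(147) = 0, μ(148) = 0, μ(149) = -1, μ(150) = 0, μ(151) = -1, μ(152) = 0, μ(153) = 0, μ(154) = -1, μ(155) = 1, μ(156) = 0, μ(157) = -1, μ(158) = 1, μ(159) = 1, μ(160) = 0, μ(161) = 1, μ(162) = 0, μ(163) = -1, μ(164) = 0, μ(165) = -1, μ(166) = 1, μ(167) = -1, μ(168) = 0, μ(169) = 0, μ(170) = -1, μ(171) = 0, μ(172) = 0, μ(173) = -1, μ(174) = -1, μ(175) = 0, μ(176) = 0, μ(177) = 1, μ(178) = 1, μ(179) = -1, μ(180) = 0, μ(181) = -1, μ(182) = -1, μ(183) = 1, μ(184) = 0, μ(185) = 1, μ(186) = -1, μ(187) = 1, μ(188) = 0, μ(189) = 0, μ(190) = -1, μ(191) = -1, μ(192) = 0, μ(193) = -1, μ(194) = 1, μ(195) = -1. Summing all 195 values: -6. (Mertens function M(x) = Σ_{n ≤ x} μ(n); on average M(x) should be small (PNT ⟺ M(x) = o(x)).)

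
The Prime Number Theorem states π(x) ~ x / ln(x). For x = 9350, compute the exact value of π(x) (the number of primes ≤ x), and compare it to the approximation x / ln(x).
π(9350) = 1158;  x/ln(x) ≈ 1022.63;  relative error ≈ 11.69%.

Directly count primes up to 9350: π(9350) = 1158. The PNT approximation gives 9350/ln(9350) ≈ 9350/9.14313 ≈ 1022.63. Relative error (π(x) − x/ln(x)) / π(x) ≈ 11.69%; the approximation is known to undercount slightly (Li(x) is a better estimate).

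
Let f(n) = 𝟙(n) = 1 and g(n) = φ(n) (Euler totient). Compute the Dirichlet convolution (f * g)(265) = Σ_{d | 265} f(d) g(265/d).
(𝟙 * φ)(265) = 265

Divisors of 265: [1, 5, 53, 265]. For each d | 265:
  d = 1: 𝟙(1) · φ(265/1) = 1 · 208 = 208
  d = 5: 𝟙(5) · φ(265/5) = 1 · 52 = 52
  d = 53: 𝟙(53) · φ(265/53) = 1 · 4 = 4
  d = 265: 𝟙(265) · φ(265/265) = 1 · 1 = 1
Summing: (𝟙 * φ)(265) = 208 + 52 + 4 + 1 = 265.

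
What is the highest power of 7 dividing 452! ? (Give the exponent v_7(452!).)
v_7(452!) = 74

Legendre's formula: v_p(n!) = Σ_{k ≥ 1} ⌊n / p^k⌋. For p = 7, n = 452, the terms are:
  ⌊452/7^1⌋ = ⌊452/7⌋ = 64
  ⌊452/7^2⌋ = ⌊452/49⌋ = 9
  ⌊452/7^3⌋ = ⌊452/343⌋ = 1
(the next term ⌊452/7^4⌋ = 0, terminating the sum). Summing: v_7(452!) = 64 + 9 + 1 = 74.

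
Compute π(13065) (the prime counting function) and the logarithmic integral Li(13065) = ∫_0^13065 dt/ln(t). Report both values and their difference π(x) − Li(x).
π(13065) = 1556;  Li(13065) ≈ 1573.97;  π(x) − Li(x) ≈ -17.97.

Direct count of primes ≤ 13065 gives π(13065) = 1556. Numerical evaluation of the logarithmic integral gives Li(13065) ≈ 1573.97. The difference π(x) − Li(x) ≈ -17.97 is typically negative for small/moderate x (Li(x) overestimates), though Littlewood's theorem shows this sign changes infinitely often.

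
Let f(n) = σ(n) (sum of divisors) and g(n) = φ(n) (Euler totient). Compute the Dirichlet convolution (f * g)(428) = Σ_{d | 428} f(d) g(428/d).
(σ * φ)(428) = 2568

Divisors of 428: [1, 2, 4, 107, 214, 428]. For each d | 428:
  d = 1: σ(1) · φ(428/1) = 1 · 212 = 212
  d = 2: σ(2) · φ(428/2) = 3 · 106 = 318
  d = 4: σ(4) · φ(428/4) = 7 · 106 = 742
  d = 107: σ(107) · φ(428/107) = 108 · 2 = 216
  d = 214: σ(214) · φ(428/214) = 324 · 1 = 324
  d = 428: σ(428) · φ(428/428) = 756 · 1 = 756
Summing: (σ * φ)(428) = 212 + 318 + 742 + 216 + 324 + 756 = 2568.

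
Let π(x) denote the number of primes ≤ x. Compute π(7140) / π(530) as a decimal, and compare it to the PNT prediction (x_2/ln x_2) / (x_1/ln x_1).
π(7140)/π(530) = 914/99 ≈ 9.2323;  PNT prediction ≈ 9.5235.

π(530) = 99 and π(7140) = 914, so π(7140)/π(530) ≈ 9.2323. The PNT-predicted ratio is (7140/ln(7140)) / (530/ln(530)) ≈ 9.5235. The two agree to within a few percent, as expected.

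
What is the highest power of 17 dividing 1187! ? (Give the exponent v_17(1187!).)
v_17(1187!) = 73

Legendre's formula: v_p(n!) = Σ_{k ≥ 1} ⌊n / p^k⌋. For p = 17, n = 1187, the terms are:
  ⌊1187/17^1⌋ = ⌊1187/17⌋ = 69
  ⌊1187/17^2⌋ = ⌊1187/289⌋ = 4
(the next term ⌊1187/17^3⌋ = 0, terminating the sum). Summing: v_17(1187!) = 69 + 4 = 73.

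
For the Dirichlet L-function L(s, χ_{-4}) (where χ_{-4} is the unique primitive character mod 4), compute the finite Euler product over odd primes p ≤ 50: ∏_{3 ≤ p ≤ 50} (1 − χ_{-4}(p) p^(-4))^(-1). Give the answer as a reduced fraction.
∏ = 424022009220093808147330044599350686845258380222853/428762185161728930691534489551822091105495385374720

The odd primes p ≤ 50 are [3, 5, 7, 11, 13, 17, 19, 23, 29, 31, 37, 41, 43, 47]. For each, χ(p) = 1 if p ≡ 1 mod 4, χ(p) = −1 if p ≡ 3 mod 4. Taking (1 − χ(p)/p^4)^(-1) = p^4/(p^4 − χ(p)): (1 − (-1)/3^4)^(-1) · (1 − (1)/5^4)^(-1) · (1 − (-1)/7^4)^(-1) · (1 − (-1)/11^4)^(-1) · (1 − (1)/13^4)^(-1) · (1 − (1)/17^4)^(-1) · (1 − (-1)/19^4)^(-1) · (1 − (-1)/23^4)^(-1) · (1 − (1)/29^4)^(-1) · (1 − (-1)/31^4)^(-1) · (1 − (1)/37^4)^(-1) · (1 − (1)/41^4)^(-1) · (1 − (-1)/43^4)^(-1) · (1 − (-1)/47^4)^(-1) = 424022009220093808147330044599350686845258380222853/428762185161728930691534489551822091105495385374720.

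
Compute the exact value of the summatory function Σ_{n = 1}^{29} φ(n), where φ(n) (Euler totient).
Σ_{n ≤ 29} φ(n) = 270

Compute φ(n) for each 1 ≤ n ≤ 29: φ(1) = 1, φ(2) = 1, φ(3) = 2, φ(4) = 2, φ(5) = 4, φ(6) = 2, φ(7) = 6, φ(8) = 4, φ(9) = 6, φ(10) = 4, φ(11) = 10, φ(12) = 4, φ(13) = 12, φ(14) = 6, φ(15) = 8, φ(16) = 8, φ(17) = 16, φ(18) = 6, φ(19) = 18, φ(20) = 8, φ(21) = 12, φ(22) = 10, φ(23) = 22, φ(24) = 8, φ(25) = 20, φ(26) = 12, φ(27) = 18, φ(28) = 12, φ(29) = 28. Summing all 29 values: 270. (Average order: Σ_{n ≤ x} φ(n) ~ (3/π²) x². For x = 29, (3/π²)·29² ≈ 255.63.)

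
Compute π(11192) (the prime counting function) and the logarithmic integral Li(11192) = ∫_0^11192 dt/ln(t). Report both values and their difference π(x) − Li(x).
π(11192) = 1355;  Li(11192) ≈ 1374.76;  π(x) − Li(x) ≈ -19.76.

Direct count of primes ≤ 11192 gives π(11192) = 1355. Numerical evaluation of the logarithmic integral gives Li(11192) ≈ 1374.76. The difference π(x) − Li(x) ≈ -19.76 is typically negative for small/moderate x (Li(x) overestimates), though Littlewood's theorem shows this sign changes infinitely often.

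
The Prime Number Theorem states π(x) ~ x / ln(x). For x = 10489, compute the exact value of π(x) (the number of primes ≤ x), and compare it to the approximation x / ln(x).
π(10489) = 1283;  x/ln(x) ≈ 1132.96;  relative error ≈ 11.69%.

Directly count primes up to 10489: π(10489) = 1283. The PNT approximation gives 10489/ln(10489) ≈ 10489/9.25808 ≈ 1132.96. Relative error (π(x) − x/ln(x)) / π(x) ≈ 11.69%; the approximation is known to undercount slightly (Li(x) is a better estimate).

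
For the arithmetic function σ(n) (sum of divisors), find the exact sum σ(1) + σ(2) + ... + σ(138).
Σ_{n ≤ 138} σ(n) = 15731

Compute σ(n) for each 1 ≤ n ≤ 138: σ(1) = 1, σ(2) = 3, σ(3) = 4, σ(4) = 7, σ(5) = 6, σ(6) = 12, σ(7) = 8, σ(8) = 15, σ(9) = 13, σ(10) = 18, σ(11) = 12, σ(12) = 28, σ(13) = 14, σ(14) = 24, σ(15) = 24, σ(16) = 31, σ(17) = 18, σ(18) = 39, σ(19) = 20, σ(20) = 42, σ(21) = 32, σ(22) = 36, σ(23) = 24, σ(24) = 60, σ(25) = 31, σ(26) = 42, σ(27) = 40, σ(28) = 56, σ(29) = 30, σ(30) = 72, σ(31) = 32, σ(32) = 63, σ(33) = 48, σ(34) = 54, σ(35) = 48, σ(36) = 91, σ(37) = 38, σ(38) = 60, σ(39) = 56, σ(40) = 90, σ(41) = 42, σ(42) = 96, σ(43) = 44, σ(44) = 84, σ(45) = 78, σ(46) = 72, σ(47) = 48, σ(48) = 124, σ(49) = 57, σ(50) = 93, σ(51) = 72, σ(52) = 98, σ(53) = 54, σ(54) = 120, σ(55) = 72, σ(56) = 120, σ(57) = 80, σ(58) = 90, σ(59) = 60, σ(60) = 168, σ(61) = 62, σ(62) = 96, σ(63) = 104, σ(64) = 127, σ(65) = 84, σ(66) = 144, σ(67) = 68, σ(68) = 126, σ(69) = 96, σ(70) = 144, σ(71) = 72, σ(72) = 195, σ(73) = 74, σ(74) = 114, σ(75) = 124, σ(76) = 140, σ(77) = 96, σ(78) = 168, σ(79) = 80, σ(80) = 186, σ(81) = 121, σ(82) = 126, σ(83) = 84, σ(84) = 224, σ(85) = 108, σ(86) = 132, σ(87) = 120, σ(88) = 180, σ(89) = 90, σ(90) = 234, σ(91) = 112, σ(92) = 168, σ(93) = 128, σ(94) = 144, σ(95) = 120, σ(96) = 252, σ(97) = 98, σ(98) = 171, σ(99) = 156, σ(100) = 217, σ(101) = 102, σ(102) = 216, σ(103) = 104, σ(104) = 210, σ(105) = 192, σ(106) = 162, σ(107) = 108, σ(108) = 280, σ(109) = 110, σ(110) = 216, σ(111) = 152, σ(112) = 248, σ(113) = 114, σ(114) = 240, σ(115) = 144, σ(116) = 210, σ(117) = 182, σ(118) = 180, σ(119) = 144, σ(120) = 360, σ(121) = 133, σ(122) = 186, σ(123) = 168, σ(124) = 224, σ(125) = 156, σ(126) = 312, σ(127) = 128, σ(128) = 255, σ(129) = 176, σ(130) = 252, σ(131) = 132, σ(132) = 336, σ(133) = 160, σ(134) = 204, σ(135) = 240, σ(136) = 270, σ(137) = 138, σ(138) = 288. Summing all 138 values: 15731. (Average order: Σ_{n ≤ x} σ(n) ~ (π²/12) x². For x = 138, (π²/12)·138² ≈ 15663.06.)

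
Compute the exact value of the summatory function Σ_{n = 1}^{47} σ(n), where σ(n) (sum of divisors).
Σ_{n ≤ 47} σ(n) = 1806

Compute σ(n) for each 1 ≤ n ≤ 47: σ(1) = 1, σ(2) = 3, σ(3) = 4, σ(4) = 7, σ(5) = 6, σ(6) = 12, σ(7) = 8, σ(8) = 15, σ(9) = 13, σ(10) = 18, σ(11) = 12, σ(12) = 28, σ(13) = 14, σ(14) = 24, σ(15) = 24, σ(16) = 31, σ(17) = 18, σ(18) = 39, σ(19) = 20, σ(20) = 42, σ(21) = 32, σ(22) = 36, σ(23) = 24, σ(24) = 60, σ(25) = 31, σ(26) = 42, σ(27) = 40, σ(28) = 56, σ(29) = 30, σ(30) = 72, σ(31) = 32, σ(32) = 63, σ(33) = 48, σ(34) = 54, σ(35) = 48, σ(36) = 91, σ(37) = 38, σ(38) = 60, σ(39) = 56, σ(40) = 90, σ(41) = 42, σ(42) = 96, σ(43) = 44, σ(44) = 84, σ(45) = 78, σ(46) = 72, σ(47) = 48. Summing all 47 values: 1806. (Average order: Σ_{n ≤ x} σ(n) ~ (π²/12) x². For x = 47, (π²/12)·47² ≈ 1816.83.)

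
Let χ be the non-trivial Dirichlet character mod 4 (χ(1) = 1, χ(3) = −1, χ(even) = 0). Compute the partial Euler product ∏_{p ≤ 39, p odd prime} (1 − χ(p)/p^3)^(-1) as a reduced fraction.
∏ = 23039676015771696171729025/23777920687809392849977344

The odd primes p ≤ 39 are [3, 5, 7, 11, 13, 17, 19, 23, 29, 31, 37]. For each, χ(p) = 1 if p ≡ 1 mod 4, χ(p) = −1 if p ≡ 3 mod 4. Taking (1 − χ(p)/p^3)^(-1) = p^3/(p^3 − χ(p)): (1 − (-1)/3^3)^(-1) · (1 − (1)/5^3)^(-1) · (1 − (-1)/7^3)^(-1) · (1 − (-1)/11^3)^(-1) · (1 − (1)/13^3)^(-1) · (1 − (1)/17^3)^(-1) · (1 − (-1)/19^3)^(-1) · (1 − (-1)/23^3)^(-1) · (1 − (1)/29^3)^(-1) · (1 − (-1)/31^3)^(-1) · (1 − (1)/37^3)^(-1) = 23039676015771696171729025/23777920687809392849977344.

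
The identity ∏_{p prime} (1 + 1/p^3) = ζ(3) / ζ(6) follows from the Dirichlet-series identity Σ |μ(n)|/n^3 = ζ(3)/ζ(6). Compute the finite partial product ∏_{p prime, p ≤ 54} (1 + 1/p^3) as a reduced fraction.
∏ = 1193284353855226596885466673602596175872/1009953283877483663098780766542609340885

The primes p ≤ 54 are [2, 3, 5, 7, 11, 13, 17, 19, 23, 29, 31, 37, 41, 43, 47, 53]. For each, (1 + 1/p^3) = (p^3 + 1)/p^3. Multiplying these fractions over p ∈ [2, 3, 5, 7, 11, 13, 17, 19, 23, 29, 31, 37, 41, 43, 47, 53] gives 1193284353855226596885466673602596175872/1009953283877483663098780766542609340885. (In the limit P → ∞ this tends to ζ(3)/ζ(6).)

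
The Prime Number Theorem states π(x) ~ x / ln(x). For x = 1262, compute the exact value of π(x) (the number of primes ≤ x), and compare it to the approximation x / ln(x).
π(1262) = 205;  x/ln(x) ≈ 176.74;  relative error ≈ 13.79%.

Directly count primes up to 1262: π(1262) = 205. The PNT approximation gives 1262/ln(1262) ≈ 1262/7.14045 ≈ 176.74. Relative error (π(x) − x/ln(x)) / π(x) ≈ 13.79%; the approximation is known to undercount slightly (Li(x) is a better estimate).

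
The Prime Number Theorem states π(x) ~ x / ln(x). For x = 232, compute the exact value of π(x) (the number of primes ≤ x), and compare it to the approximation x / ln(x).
π(232) = 50;  x/ln(x) ≈ 42.59;  relative error ≈ 14.81%.

Directly count primes up to 232: π(232) = 50. The PNT approximation gives 232/ln(232) ≈ 232/5.44674 ≈ 42.59. Relative error (π(x) − x/ln(x)) / π(x) ≈ 14.81%; the approximation is known to undercount slightly (Li(x) is a better estimate).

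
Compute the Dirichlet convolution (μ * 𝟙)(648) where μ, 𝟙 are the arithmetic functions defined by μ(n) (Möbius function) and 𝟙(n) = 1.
(μ * 𝟙)(648) = 0

Divisors of 648: [1, 2, 3, 4, 6, 8, 9, 12, 18, 24, 27, 36, 54, 72, 81, 108, 162, 216, 324, 648]. For each d | 648:
  d = 1: μ(1) · 𝟙(648/1) = 1 · 1 = 1
  d = 2: μ(2) · 𝟙(648/2) = -1 · 1 = -1
  d = 3: μ(3) · 𝟙(648/3) = -1 · 1 = -1
  d = 4: μ(4) · 𝟙(648/4) = 0 · 1 = 0
  d = 6: μ(6) · 𝟙(648/6) = 1 · 1 = 1
  d = 8: μ(8) · 𝟙(648/8) = 0 · 1 = 0
  d = 9: μ(9) · 𝟙(648/9) = 0 · 1 = 0
  d = 12: μ(12) · 𝟙(648/12) = 0 · 1 = 0
  d = 18: μ(18) · 𝟙(648/18) = 0 · 1 = 0
  d = 24: μ(24) · 𝟙(648/24) = 0 · 1 = 0
  d = 27: μ(27) · 𝟙(648/27) = 0 · 1 = 0
  d = 36: μ(36) · 𝟙(648/36) = 0 · 1 = 0
  d = 54: μ(54) · 𝟙(648/54) = 0 · 1 = 0
  d = 72: μ(72) · 𝟙(648/72) = 0 · 1 = 0
  d = 81: μ(81) · 𝟙(648/81) = 0 · 1 = 0
  d = 108: μ(108) · 𝟙(648/108) = 0 · 1 = 0
  d = 162: μ(162) · 𝟙(648/162) = 0 · 1 = 0
  d = 216: μ(216) · 𝟙(648/216) = 0 · 1 = 0
  d = 324: μ(324) · 𝟙(648/324) = 0 · 1 = 0
  d = 648: μ(648) · 𝟙(648/648) = 0 · 1 = 0
Summing: (μ * 𝟙)(648) = 1 + -1 + -1 + 0 + 1 + 0 + 0 + 0 + 0 + 0 + 0 + 0 + 0 + 0 + 0 + 0 + 0 + 0 + 0 + 0 = 0.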